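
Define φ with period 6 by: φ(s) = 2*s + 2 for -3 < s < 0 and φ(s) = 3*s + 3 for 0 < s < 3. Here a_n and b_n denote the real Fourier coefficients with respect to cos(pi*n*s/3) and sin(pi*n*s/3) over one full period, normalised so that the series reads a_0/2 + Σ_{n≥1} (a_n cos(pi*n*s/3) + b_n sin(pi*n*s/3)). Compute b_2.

b_2 = 1/3 ∫_{-3}^{3} φ(s) sin(2*pi*s/3) ds.
Split the integral at the breakpoints.
Integrating by parts (boundary term plus one more integral), an antiderivative of (2*s + 2) sin(2*pi*s/3) is -3*s*cos(2*pi*s/3)/pi + 9*sin(2*pi*s/3)/(2*pi**2) - 3*cos(2*pi*s/3)/pi; evaluating from -3 to 0: ∫_{-3}^{0} (2*s + 2) sin(2*pi*s/3) ds = (-3/pi) - (6/pi) = -9/pi.
Integrating by parts (boundary term plus one more integral), an antiderivative of (3*s + 3) sin(2*pi*s/3) is -9*s*cos(2*pi*s/3)/(2*pi) + 27*sin(2*pi*s/3)/(4*pi**2) - 9*cos(2*pi*s/3)/(2*pi); evaluating from 0 to 3: ∫_{0}^{3} (3*s + 3) sin(2*pi*s/3) ds = (-18/pi) - (-9/(2*pi)) = -27/(2*pi).
Summing the pieces and multiplying by (1/3) gives b_2 = -15/(2*pi).

-15/(2*pi)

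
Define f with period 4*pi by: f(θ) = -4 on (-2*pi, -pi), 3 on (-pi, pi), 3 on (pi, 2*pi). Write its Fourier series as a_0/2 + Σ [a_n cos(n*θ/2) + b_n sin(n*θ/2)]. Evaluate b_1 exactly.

b_1 = (1/(2*pi)) ∫_{-2*pi}^{2*pi} f(θ) sin(θ/2) dθ.
Split the integral at the breakpoints.
Directly, an antiderivative of (-4) sin(θ/2) is 8*cos(θ/2); evaluating from -2*pi to -pi: ∫_{-2*pi}^{-pi} (-4) sin(θ/2) dθ = (0) - (-8) = 8.
Directly, an antiderivative of (3) sin(θ/2) is -6*cos(θ/2); evaluating from -pi to pi: ∫_{-pi}^{pi} (3) sin(θ/2) dθ = (0) - (0) = 0.
Directly, an antiderivative of (3) sin(θ/2) is -6*cos(θ/2); evaluating from pi to 2*pi: ∫_{pi}^{2*pi} (3) sin(θ/2) dθ = (6) - (0) = 6.
Summing the pieces and multiplying by (1/(2*pi)) gives b_1 = 7/pi.

7/pi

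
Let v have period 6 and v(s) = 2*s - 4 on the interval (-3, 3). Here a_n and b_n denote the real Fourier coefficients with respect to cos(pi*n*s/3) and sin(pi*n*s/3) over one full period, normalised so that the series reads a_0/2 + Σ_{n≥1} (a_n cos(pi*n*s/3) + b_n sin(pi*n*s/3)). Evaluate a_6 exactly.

a_6 = 1/3 ∫_{-3}^{3} v(s) cos(2*pi*s) ds.
Integrating by parts (boundary term plus one more integral), an antiderivative of (2*s - 4) cos(2*pi*s) is s*sin(2*pi*s)/pi - 2*sin(2*pi*s)/pi + cos(2*pi*s)/(2*pi**2); evaluating from -3 to 3: ∫_{-3}^{3} (2*s - 4) cos(2*pi*s) ds = (1/(2*pi**2)) - (1/(2*pi**2)) = 0.
Hence a_6 = (1/3)·(0) = 0.

0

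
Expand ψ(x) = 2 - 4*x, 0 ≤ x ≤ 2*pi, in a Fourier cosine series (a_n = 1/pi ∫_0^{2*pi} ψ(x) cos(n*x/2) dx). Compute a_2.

a_2 = 1/pi ∫_0^{2*pi} (2 - 4*x) cos(x) dx.
Integrating by parts (boundary term plus one more integral), an antiderivative of (2 - 4*x) cos(x) is -4*x*sin(x) + 2*sin(x) - 4*cos(x); evaluating from 0 to 2*pi: ∫_{0}^{2*pi} (2 - 4*x) cos(x) dx = (-4) - (-4) = 0.
Hence a_2 = (1/pi)·(0) = 0.

0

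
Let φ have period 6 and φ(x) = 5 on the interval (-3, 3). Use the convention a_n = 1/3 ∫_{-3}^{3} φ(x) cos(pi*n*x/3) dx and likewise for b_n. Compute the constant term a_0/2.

5

a_0 = 1/3 ∫_{-3}^{3} φ(x) dx = 1/3 · (30) = 10.
So the constant term a_0/2 = 5.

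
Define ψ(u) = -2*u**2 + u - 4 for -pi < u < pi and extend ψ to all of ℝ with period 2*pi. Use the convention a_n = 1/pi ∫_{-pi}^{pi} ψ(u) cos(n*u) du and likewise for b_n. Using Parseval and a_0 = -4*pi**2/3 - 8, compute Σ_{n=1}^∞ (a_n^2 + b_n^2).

2*pi**2*(15 + 16*pi**2)/45

Parseval: a_0^2/2 + Σ_{n≥1} (a_n^2+b_n^2) = 1/pi ∫_{-pi}^{pi} ψ(u)^2 du = 32 + 34*pi**2/3 + 8*pi**4/5.
Subtract a_0^2/2 = 8*(6 + pi**2)**2/9: Σ (a_n^2+b_n^2) = 2*pi**2*(15 + 16*pi**2)/45.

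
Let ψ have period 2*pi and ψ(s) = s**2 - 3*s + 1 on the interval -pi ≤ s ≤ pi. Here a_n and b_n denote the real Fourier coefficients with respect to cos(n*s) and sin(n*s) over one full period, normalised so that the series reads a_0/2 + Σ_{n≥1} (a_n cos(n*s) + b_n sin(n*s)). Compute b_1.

-6

b_1 = 1/pi ∫_{-pi}^{pi} ψ(s) sin(s) ds.
Integrating by parts twice (tabular method), an antiderivative of (s**2 - 3*s + 1) sin(s) is -s**2*cos(s) + 2*s*sin(s) + 3*s*cos(s) - 3*sin(s) + cos(s); evaluating from -pi to pi: ∫_{-pi}^{pi} (s**2 - 3*s + 1) sin(s) ds = (-3*pi - 1 + pi**2) - (-1 + 3*pi + pi**2) = -6*pi.
Hence b_1 = (1/pi)·(-6*pi) = -6.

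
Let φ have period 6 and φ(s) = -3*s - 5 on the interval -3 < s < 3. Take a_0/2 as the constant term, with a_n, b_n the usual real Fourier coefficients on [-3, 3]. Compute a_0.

-10

a_0 = 1/3 ∫_{-3}^{3} φ(s) ds = 1/3 · (-30) = -10.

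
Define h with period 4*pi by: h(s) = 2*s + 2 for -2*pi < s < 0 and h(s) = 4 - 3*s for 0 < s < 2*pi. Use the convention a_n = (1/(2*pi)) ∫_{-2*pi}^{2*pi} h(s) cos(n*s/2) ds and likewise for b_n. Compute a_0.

a_0 = (1/(2*pi)) ∫_{-2*pi}^{2*pi} h(s) ds = (1/(2*pi)) · (2*pi*(6 - 5*pi)) = 6 - 5*pi.

6 - 5*pi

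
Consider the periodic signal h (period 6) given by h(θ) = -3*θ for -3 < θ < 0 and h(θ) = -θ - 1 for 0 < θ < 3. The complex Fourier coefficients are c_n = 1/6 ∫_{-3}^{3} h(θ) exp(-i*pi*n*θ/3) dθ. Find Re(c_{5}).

Since h is real-valued, Re(c_{5}) = 1/6 ∫_{-3}^{3} h(θ) cos(5*pi*θ/3) dθ = a_{5}/2.
Split the integral at the breakpoints.
Integrating by parts (boundary term plus one more integral), an antiderivative of (-3*θ) cos(5*pi*θ/3) is -9*θ*sin(5*pi*θ/3)/(5*pi) - 27*cos(5*pi*θ/3)/(25*pi**2); evaluating from -3 to 0: ∫_{-3}^{0} (-3*θ) cos(5*pi*θ/3) dθ = (-27/(25*pi**2)) - (27/(25*pi**2)) = -54/(25*pi**2).
Integrating by parts (boundary term plus one more integral), an antiderivative of (-θ - 1) cos(5*pi*θ/3) is -3*θ*sin(5*pi*θ/3)/(5*pi) - 3*sin(5*pi*θ/3)/(5*pi) - 9*cos(5*pi*θ/3)/(25*pi**2); evaluating from 0 to 3: ∫_{0}^{3} (-θ - 1) cos(5*pi*θ/3) dθ = (9/(25*pi**2)) - (-9/(25*pi**2)) = 18/(25*pi**2).
So ∫_{-3}^{3} h(θ) cos(5*pi*θ/3) dθ = -36/(25*pi**2).
Hence Re(c_{5}) = (1/6)·(-36/(25*pi**2)) = -6/(25*pi**2).

-6/(25*pi**2)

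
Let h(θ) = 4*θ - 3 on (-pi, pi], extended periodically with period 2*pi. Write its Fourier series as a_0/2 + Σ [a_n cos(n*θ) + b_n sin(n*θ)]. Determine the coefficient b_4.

-2

b_4 = 1/pi ∫_{-pi}^{pi} h(θ) sin(4*θ) dθ.
Integrating by parts (boundary term plus one more integral), an antiderivative of (4*θ - 3) sin(4*θ) is -θ*cos(4*θ) + sin(4*θ)/4 + 3*cos(4*θ)/4; evaluating from -pi to pi: ∫_{-pi}^{pi} (4*θ - 3) sin(4*θ) dθ = (3/4 - pi) - (3/4 + pi) = -2*pi.
Hence b_4 = (1/pi)·(-2*pi) = -2.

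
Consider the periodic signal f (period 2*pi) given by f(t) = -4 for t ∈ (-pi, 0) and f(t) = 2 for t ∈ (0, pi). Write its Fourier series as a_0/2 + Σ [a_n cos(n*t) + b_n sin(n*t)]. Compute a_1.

a_1 = 1/pi ∫_{-pi}^{pi} f(t) cos(t) dt.
Split the integral at the breakpoints.
Directly, an antiderivative of (-4) cos(t) is -4*sin(t); evaluating from -pi to 0: ∫_{-pi}^{0} (-4) cos(t) dt = (0) - (0) = 0.
Directly, an antiderivative of (2) cos(t) is 2*sin(t); evaluating from 0 to pi: ∫_{0}^{pi} (2) cos(t) dt = (0) - (0) = 0.
Summing the pieces and multiplying by (1/pi) gives a_1 = 0.

0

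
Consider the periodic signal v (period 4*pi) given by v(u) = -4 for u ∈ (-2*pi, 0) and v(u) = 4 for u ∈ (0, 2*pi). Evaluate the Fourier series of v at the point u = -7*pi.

u = -7*pi differs from u = pi by -2 full period(s), and the series is 4*pi-periodic.
v is continuous at u = pi with value 4, so the series converges to 4 there.

4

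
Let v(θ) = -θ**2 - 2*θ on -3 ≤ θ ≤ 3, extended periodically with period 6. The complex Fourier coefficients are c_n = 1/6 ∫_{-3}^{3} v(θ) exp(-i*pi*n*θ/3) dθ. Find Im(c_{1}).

6/pi

Since v is real-valued, Im(c_{1}) = -1/6 ∫_{-3}^{3} v(θ) sin(pi*θ/3) dθ = -b_{1}/2.
Integrating by parts twice (tabular method), an antiderivative of (-θ**2 - 2*θ) sin(pi*θ/3) is 3*θ**2*cos(pi*θ/3)/pi - 18*θ*sin(pi*θ/3)/pi**2 + 6*θ*cos(pi*θ/3)/pi - 18*sin(pi*θ/3)/pi**2 - 54*cos(pi*θ/3)/pi**3; evaluating from -3 to 3: ∫_{-3}^{3} (-θ**2 - 2*θ) sin(pi*θ/3) dθ = (-45/pi + 54/pi**3) - (-9/pi + 54/pi**3) = -36/pi.
Hence Im(c_{1}) = (-1/6)·(-36/pi) = 6/pi.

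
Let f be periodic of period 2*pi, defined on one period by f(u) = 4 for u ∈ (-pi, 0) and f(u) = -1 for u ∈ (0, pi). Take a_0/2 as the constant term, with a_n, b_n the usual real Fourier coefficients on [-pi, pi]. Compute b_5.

b_5 = 1/pi ∫_{-pi}^{pi} f(u) sin(5*u) du.
Split the integral at the breakpoints.
Directly, an antiderivative of (4) sin(5*u) is -4*cos(5*u)/5; evaluating from -pi to 0: ∫_{-pi}^{0} (4) sin(5*u) du = (-4/5) - (4/5) = -8/5.
Directly, an antiderivative of (-1) sin(5*u) is cos(5*u)/5; evaluating from 0 to pi: ∫_{0}^{pi} (-1) sin(5*u) du = (-1/5) - (1/5) = -2/5.
Summing the pieces and multiplying by (1/pi) gives b_5 = -2/pi.

-2/pi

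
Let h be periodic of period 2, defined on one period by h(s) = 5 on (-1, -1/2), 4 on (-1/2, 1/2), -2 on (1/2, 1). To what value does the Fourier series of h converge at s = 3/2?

s = 3/2 differs from s = -1/2 by 1 full period(s), and the series is 2-periodic.
At s = -1/2 the one-sided limits are h(-1/2^-) = 5 and h(-1/2^+) = 4.
By Dirichlet's theorem the series converges to their average, [(5) + (4)]/2 = 9/2.

9/2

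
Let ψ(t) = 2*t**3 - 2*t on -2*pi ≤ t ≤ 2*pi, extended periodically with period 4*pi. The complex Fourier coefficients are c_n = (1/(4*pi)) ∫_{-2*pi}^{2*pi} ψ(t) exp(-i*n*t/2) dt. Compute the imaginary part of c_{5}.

Since ψ is real-valued, Im(c_{5}) = -(1/(4*pi)) ∫_{-2*pi}^{2*pi} ψ(t) sin(5*t/2) dt = -b_{5}/2.
ψ is odd and sin(5*t/2) is odd, so the integrand is even: ∫_{-2*pi}^{2*pi} ψ(t) sin(5*t/2) dt = 2∫_0^{2*pi} ψ(t) sin(5*t/2) dt.
Integrating by parts three times (tabular method), an antiderivative of (2*t**3 - 2*t) sin(5*t/2) is -4*t**3*cos(5*t/2)/5 + 24*t**2*sin(5*t/2)/25 + 196*t*cos(5*t/2)/125 - 392*sin(5*t/2)/625; evaluating from 0 to 2*pi: ∫_{0}^{2*pi} (2*t**3 - 2*t) sin(5*t/2) dt = (8*pi*(-49 + 100*pi**2)/125) - (0) = 8*pi*(-49 + 100*pi**2)/125.
So ∫_{-2*pi}^{2*pi} ψ(t) sin(5*t/2) dt = 16*pi*(-49 + 100*pi**2)/125.
Hence Im(c_{5}) = (-1/(4*pi))·(16*pi*(-49 + 100*pi**2)/125) = 196/125 - 16*pi**2/5.

196/125 - 16*pi**2/5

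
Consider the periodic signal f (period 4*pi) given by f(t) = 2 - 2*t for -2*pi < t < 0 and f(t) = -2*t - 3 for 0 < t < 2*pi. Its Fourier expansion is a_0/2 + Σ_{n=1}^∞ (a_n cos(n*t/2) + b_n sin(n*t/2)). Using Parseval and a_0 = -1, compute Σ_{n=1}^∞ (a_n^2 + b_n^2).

Parseval: a_0^2/2 + Σ_{n≥1} (a_n^2+b_n^2) = (1/(2*pi)) ∫_{-2*pi}^{2*pi} f(t)^2 dt = 13 + 20*pi + 32*pi**2/3.
Subtract a_0^2/2 = 1/2: Σ (a_n^2+b_n^2) = 25/2 + 20*pi + 32*pi**2/3.

25/2 + 20*pi + 32*pi**2/3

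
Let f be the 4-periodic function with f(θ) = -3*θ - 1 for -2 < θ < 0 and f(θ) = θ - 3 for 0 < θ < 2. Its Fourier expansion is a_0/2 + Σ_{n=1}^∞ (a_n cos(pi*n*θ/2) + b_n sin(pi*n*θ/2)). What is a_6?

0

a_6 = 1/2 ∫_{-2}^{2} f(θ) cos(3*pi*θ) dθ.
Split the integral at the breakpoints.
Integrating by parts (boundary term plus one more integral), an antiderivative of (-3*θ - 1) cos(3*pi*θ) is -θ*sin(3*pi*θ)/pi - sin(3*pi*θ)/(3*pi) - cos(3*pi*θ)/(3*pi**2); evaluating from -2 to 0: ∫_{-2}^{0} (-3*θ - 1) cos(3*pi*θ) dθ = (-1/(3*pi**2)) - (-1/(3*pi**2)) = 0.
Integrating by parts (boundary term plus one more integral), an antiderivative of (θ - 3) cos(3*pi*θ) is θ*sin(3*pi*θ)/(3*pi) - sin(3*pi*θ)/pi + cos(3*pi*θ)/(9*pi**2); evaluating from 0 to 2: ∫_{0}^{2} (θ - 3) cos(3*pi*θ) dθ = (1/(9*pi**2)) - (1/(9*pi**2)) = 0.
Summing the pieces and multiplying by (1/2) gives a_6 = 0.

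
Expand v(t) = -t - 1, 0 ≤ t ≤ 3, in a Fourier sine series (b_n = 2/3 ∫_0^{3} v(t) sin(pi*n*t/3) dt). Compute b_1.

b_1 = 2/3 ∫_0^{3} (-t - 1) sin(pi*t/3) dt.
Integrating by parts (boundary term plus one more integral), an antiderivative of (-t - 1) sin(pi*t/3) is 3*t*cos(pi*t/3)/pi - 9*sin(pi*t/3)/pi**2 + 3*cos(pi*t/3)/pi; evaluating from 0 to 3: ∫_{0}^{3} (-t - 1) sin(pi*t/3) dt = (-12/pi) - (3/pi) = -15/pi.
Hence b_1 = (2/3)·(-15/pi) = -10/pi.

-10/pi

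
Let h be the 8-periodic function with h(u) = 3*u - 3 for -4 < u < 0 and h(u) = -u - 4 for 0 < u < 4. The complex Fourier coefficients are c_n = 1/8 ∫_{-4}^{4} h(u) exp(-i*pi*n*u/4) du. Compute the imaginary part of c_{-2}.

Since h is real-valued, Im(c_{-2}) = -1/8 ∫_{-4}^{4} h(u) sin(-pi*u/2) du = b_{2}/2.
Split the integral at the breakpoints.
Integrating by parts (boundary term plus one more integral), an antiderivative of (3*u - 3) sin(-pi*u/2) is 6*u*cos(pi*u/2)/pi - 12*sin(pi*u/2)/pi**2 - 6*cos(pi*u/2)/pi; evaluating from -4 to 0: ∫_{-4}^{0} (3*u - 3) sin(-pi*u/2) du = (-6/pi) - (-30/pi) = 24/pi.
Integrating by parts (boundary term plus one more integral), an antiderivative of (-u - 4) sin(-pi*u/2) is -2*u*cos(pi*u/2)/pi + 4*sin(pi*u/2)/pi**2 - 8*cos(pi*u/2)/pi; evaluating from 0 to 4: ∫_{0}^{4} (-u - 4) sin(-pi*u/2) du = (-16/pi) - (-8/pi) = -8/pi.
So ∫_{-4}^{4} h(u) sin(-pi*u/2) du = 16/pi.
Hence Im(c_{-2}) = (-1/8)·(16/pi) = -2/pi.

-2/pi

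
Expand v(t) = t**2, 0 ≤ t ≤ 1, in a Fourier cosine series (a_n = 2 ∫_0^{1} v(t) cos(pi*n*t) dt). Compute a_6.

a_6 = 2 ∫_0^{1} (t**2) cos(6*pi*t) dt.
Integrating by parts twice (tabular method), an antiderivative of (t**2) cos(6*pi*t) is t**2*sin(6*pi*t)/(6*pi) + t*cos(6*pi*t)/(18*pi**2) - sin(6*pi*t)/(108*pi**3); evaluating from 0 to 1: ∫_{0}^{1} (t**2) cos(6*pi*t) dt = (1/(18*pi**2)) - (0) = 1/(18*pi**2).
Hence a_6 = 2·(1/(18*pi**2)) = 1/(9*pi**2).

1/(9*pi**2)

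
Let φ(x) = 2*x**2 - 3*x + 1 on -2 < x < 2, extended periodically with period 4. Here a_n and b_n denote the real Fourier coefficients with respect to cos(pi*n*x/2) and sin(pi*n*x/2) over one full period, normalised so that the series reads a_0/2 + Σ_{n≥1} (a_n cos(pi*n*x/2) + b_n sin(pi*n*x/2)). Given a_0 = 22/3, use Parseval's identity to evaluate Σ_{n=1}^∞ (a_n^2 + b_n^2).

1592/45

Parseval: a_0^2/2 + Σ_{n≥1} (a_n^2+b_n^2) = 1/2 ∫_{-2}^{2} φ(x)^2 dx = 934/15.
Subtract a_0^2/2 = 242/9: Σ (a_n^2+b_n^2) = 1592/45.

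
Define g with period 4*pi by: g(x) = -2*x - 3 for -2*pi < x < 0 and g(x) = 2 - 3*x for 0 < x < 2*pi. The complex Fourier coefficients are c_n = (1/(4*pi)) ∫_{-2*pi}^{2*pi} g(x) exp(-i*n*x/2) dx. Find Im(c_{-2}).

Since g is real-valued, Im(c_{-2}) = -(1/(4*pi)) ∫_{-2*pi}^{2*pi} g(x) sin(-x) dx = b_{2}/2.
Split the integral at the breakpoints.
Integrating by parts (boundary term plus one more integral), an antiderivative of (-2*x - 3) sin(-x) is -2*x*cos(x) + 2*sin(x) - 3*cos(x); evaluating from -2*pi to 0: ∫_{-2*pi}^{0} (-2*x - 3) sin(-x) dx = (-3) - (-3 + 4*pi) = -4*pi.
Integrating by parts (boundary term plus one more integral), an antiderivative of (2 - 3*x) sin(-x) is -3*x*cos(x) + 3*sin(x) + 2*cos(x); evaluating from 0 to 2*pi: ∫_{0}^{2*pi} (2 - 3*x) sin(-x) dx = (2 - 6*pi) - (2) = -6*pi.
So ∫_{-2*pi}^{2*pi} g(x) sin(-x) dx = -10*pi.
Hence Im(c_{-2}) = (-1/(4*pi))·(-10*pi) = 5/2.

5/2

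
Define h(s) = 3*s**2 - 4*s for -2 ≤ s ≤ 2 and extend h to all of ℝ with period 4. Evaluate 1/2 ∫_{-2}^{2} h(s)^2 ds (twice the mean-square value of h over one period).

1504/15

1/2 ∫_{-2}^{2} h(s)^2 ds = 1/2 · (3008/15) = 1504/15.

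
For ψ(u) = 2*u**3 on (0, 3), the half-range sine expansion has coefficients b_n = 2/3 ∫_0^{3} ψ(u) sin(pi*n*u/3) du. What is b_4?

-27/pi + 81/(8*pi**3)

b_4 = 2/3 ∫_0^{3} (2*u**3) sin(4*pi*u/3) du.
Integrating by parts three times (tabular method), an antiderivative of (2*u**3) sin(4*pi*u/3) is -3*u**3*cos(4*pi*u/3)/(2*pi) + 27*u**2*sin(4*pi*u/3)/(8*pi**2) + 81*u*cos(4*pi*u/3)/(16*pi**3) - 243*sin(4*pi*u/3)/(64*pi**4); evaluating from 0 to 3: ∫_{0}^{3} (2*u**3) sin(4*pi*u/3) du = (81*(3 - 8*pi**2)/(16*pi**3)) - (0) = 81*(3 - 8*pi**2)/(16*pi**3).
Hence b_4 = (2/3)·(81*(3 - 8*pi**2)/(16*pi**3)) = -27/pi + 81/(8*pi**3).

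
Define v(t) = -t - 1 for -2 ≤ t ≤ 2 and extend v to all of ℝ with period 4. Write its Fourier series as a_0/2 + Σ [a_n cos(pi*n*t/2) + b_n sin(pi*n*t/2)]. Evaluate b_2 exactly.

2/pi

b_2 = 1/2 ∫_{-2}^{2} v(t) sin(pi*t) dt.
Integrating by parts (boundary term plus one more integral), an antiderivative of (-t - 1) sin(pi*t) is t*cos(pi*t)/pi - sin(pi*t)/pi**2 + cos(pi*t)/pi; evaluating from -2 to 2: ∫_{-2}^{2} (-t - 1) sin(pi*t) dt = (3/pi) - (-1/pi) = 4/pi.
Hence b_2 = (1/2)·(4/pi) = 2/pi.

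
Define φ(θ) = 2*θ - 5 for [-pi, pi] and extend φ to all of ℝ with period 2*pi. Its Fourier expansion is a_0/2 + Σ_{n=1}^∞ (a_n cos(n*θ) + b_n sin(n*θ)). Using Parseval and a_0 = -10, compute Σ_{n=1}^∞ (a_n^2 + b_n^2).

8*pi**2/3

Parseval: a_0^2/2 + Σ_{n≥1} (a_n^2+b_n^2) = 1/pi ∫_{-pi}^{pi} φ(θ)^2 dθ = 8*pi**2/3 + 50.
Subtract a_0^2/2 = 50: Σ (a_n^2+b_n^2) = 8*pi**2/3.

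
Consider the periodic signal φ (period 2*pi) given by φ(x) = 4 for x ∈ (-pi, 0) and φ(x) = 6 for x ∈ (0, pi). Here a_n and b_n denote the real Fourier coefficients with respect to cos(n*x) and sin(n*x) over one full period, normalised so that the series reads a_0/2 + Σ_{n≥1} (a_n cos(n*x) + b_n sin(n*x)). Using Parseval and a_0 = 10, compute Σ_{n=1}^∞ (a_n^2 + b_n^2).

Parseval: a_0^2/2 + Σ_{n≥1} (a_n^2+b_n^2) = 1/pi ∫_{-pi}^{pi} φ(x)^2 dx = 52.
Subtract a_0^2/2 = 50: Σ (a_n^2+b_n^2) = 2.

2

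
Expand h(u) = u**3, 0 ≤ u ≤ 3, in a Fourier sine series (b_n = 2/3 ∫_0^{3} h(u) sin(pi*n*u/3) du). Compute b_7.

b_7 = 2/3 ∫_0^{3} (u**3) sin(7*pi*u/3) du.
Integrating by parts three times (tabular method), an antiderivative of (u**3) sin(7*pi*u/3) is -3*u**3*cos(7*pi*u/3)/(7*pi) + 27*u**2*sin(7*pi*u/3)/(49*pi**2) + 162*u*cos(7*pi*u/3)/(343*pi**3) - 486*sin(7*pi*u/3)/(2401*pi**4); evaluating from 0 to 3: ∫_{0}^{3} (u**3) sin(7*pi*u/3) du = (81*(-6 + 49*pi**2)/(343*pi**3)) - (0) = 81*(-6 + 49*pi**2)/(343*pi**3).
Hence b_7 = (2/3)·(81*(-6 + 49*pi**2)/(343*pi**3)) = 54*(-6 + 49*pi**2)/(343*pi**3).

54*(-6 + 49*pi**2)/(343*pi**3)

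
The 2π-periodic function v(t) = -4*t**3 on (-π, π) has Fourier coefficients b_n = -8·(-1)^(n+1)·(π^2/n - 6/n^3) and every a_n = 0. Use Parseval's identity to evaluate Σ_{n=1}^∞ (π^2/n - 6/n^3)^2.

pi**6/14

Parseval: Σ b_n^2 = (1/π) ∫_{-π}^{π} v(t)^2 dt = 32*pi**6/7.
b_n^2 = 64·(π^2/n - 6/n^3)^2, so the sum equals (32*pi**6/7)/64 = pi**6/14.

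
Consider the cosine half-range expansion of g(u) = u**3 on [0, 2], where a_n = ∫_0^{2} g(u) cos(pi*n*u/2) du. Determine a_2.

a_2 = ∫_0^{2} (u**3) cos(pi*u) du.
Integrating by parts three times (tabular method), an antiderivative of (u**3) cos(pi*u) is u**3*sin(pi*u)/pi + 3*u**2*cos(pi*u)/pi**2 - 6*u*sin(pi*u)/pi**3 - 6*cos(pi*u)/pi**4; evaluating from 0 to 2: ∫_{0}^{2} (u**3) cos(pi*u) du = (6*(-1 + 2*pi**2)/pi**4) - (-6/pi**4) = 12/pi**2.
Hence a_2 = 12/pi**2.

12/pi**2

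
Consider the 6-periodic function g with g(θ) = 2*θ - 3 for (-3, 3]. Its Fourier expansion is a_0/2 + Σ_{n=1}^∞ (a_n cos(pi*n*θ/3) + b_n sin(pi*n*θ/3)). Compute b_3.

b_3 = 1/3 ∫_{-3}^{3} g(θ) sin(pi*θ) dθ.
Integrating by parts (boundary term plus one more integral), an antiderivative of (2*θ - 3) sin(pi*θ) is -2*θ*cos(pi*θ)/pi + 2*sin(pi*θ)/pi**2 + 3*cos(pi*θ)/pi; evaluating from -3 to 3: ∫_{-3}^{3} (2*θ - 3) sin(pi*θ) dθ = (3/pi) - (-9/pi) = 12/pi.
Hence b_3 = (1/3)·(12/pi) = 4/pi.

4/pi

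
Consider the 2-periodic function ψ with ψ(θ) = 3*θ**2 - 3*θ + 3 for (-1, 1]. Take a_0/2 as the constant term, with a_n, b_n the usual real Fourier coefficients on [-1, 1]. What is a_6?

1/(3*pi**2)

a_6 = ∫_{-1}^{1} ψ(θ) cos(6*pi*θ) dθ.
Integrating by parts twice (tabular method), an antiderivative of (3*θ**2 - 3*θ + 3) cos(6*pi*θ) is θ**2*sin(6*pi*θ)/(2*pi) - θ*sin(6*pi*θ)/(2*pi) + θ*cos(6*pi*θ)/(6*pi**2) - sin(6*pi*θ)/(36*pi**3) + sin(6*pi*θ)/(2*pi) - cos(6*pi*θ)/(12*pi**2); evaluating from -1 to 1: ∫_{-1}^{1} (3*θ**2 - 3*θ + 3) cos(6*pi*θ) dθ = (1/(12*pi**2)) - (-1/(4*pi**2)) = 1/(3*pi**2).
Hence a_6 = 1/(3*pi**2).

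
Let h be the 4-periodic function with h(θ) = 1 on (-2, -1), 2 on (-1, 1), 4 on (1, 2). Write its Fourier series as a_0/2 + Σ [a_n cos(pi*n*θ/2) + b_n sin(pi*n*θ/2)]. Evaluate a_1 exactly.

a_1 = 1/2 ∫_{-2}^{2} h(θ) cos(pi*θ/2) dθ.
Split the integral at the breakpoints.
Directly, an antiderivative of (1) cos(pi*θ/2) is 2*sin(pi*θ/2)/pi; evaluating from -2 to -1: ∫_{-2}^{-1} (1) cos(pi*θ/2) dθ = (-2/pi) - (0) = -2/pi.
Directly, an antiderivative of (2) cos(pi*θ/2) is 4*sin(pi*θ/2)/pi; evaluating from -1 to 1: ∫_{-1}^{1} (2) cos(pi*θ/2) dθ = (4/pi) - (-4/pi) = 8/pi.
Directly, an antiderivative of (4) cos(pi*θ/2) is 8*sin(pi*θ/2)/pi; evaluating from 1 to 2: ∫_{1}^{2} (4) cos(pi*θ/2) dθ = (0) - (8/pi) = -8/pi.
Summing the pieces and multiplying by (1/2) gives a_1 = -1/pi.

-1/pi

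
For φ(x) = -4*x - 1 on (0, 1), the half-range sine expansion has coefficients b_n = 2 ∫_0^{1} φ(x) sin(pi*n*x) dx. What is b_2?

4/pi

b_2 = 2 ∫_0^{1} (-4*x - 1) sin(2*pi*x) dx.
Integrating by parts (boundary term plus one more integral), an antiderivative of (-4*x - 1) sin(2*pi*x) is 2*x*cos(2*pi*x)/pi - sin(2*pi*x)/pi**2 + cos(2*pi*x)/(2*pi); evaluating from 0 to 1: ∫_{0}^{1} (-4*x - 1) sin(2*pi*x) dx = (5/(2*pi)) - (1/(2*pi)) = 2/pi.
Hence b_2 = 2·(2/pi) = 4/pi.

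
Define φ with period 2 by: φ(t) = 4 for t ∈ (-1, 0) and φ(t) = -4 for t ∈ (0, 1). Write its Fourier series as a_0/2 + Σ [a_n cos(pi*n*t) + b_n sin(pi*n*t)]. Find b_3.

b_3 = ∫_{-1}^{1} φ(t) sin(3*pi*t) dt.
φ is odd and sin(3*pi*t) is odd, so the integrand is even and b_3 = 2 ∫_0^{1} φ(t) sin(3*pi*t) dt.
Directly, an antiderivative of (-4) sin(3*pi*t) is 4*cos(3*pi*t)/(3*pi); evaluating from 0 to 1: ∫_{0}^{1} (-4) sin(3*pi*t) dt = (-4/(3*pi)) - (4/(3*pi)) = -8/(3*pi).
Hence b_3 = 2·(-8/(3*pi)) = -16/(3*pi).

-16/(3*pi)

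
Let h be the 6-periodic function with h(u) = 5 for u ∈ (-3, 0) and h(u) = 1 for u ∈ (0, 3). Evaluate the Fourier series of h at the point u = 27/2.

u = 27/2 differs from u = 3/2 by 2 full period(s), and the series is 6-periodic.
h is continuous at u = 3/2 with value 1, so the series converges to 1 there.

1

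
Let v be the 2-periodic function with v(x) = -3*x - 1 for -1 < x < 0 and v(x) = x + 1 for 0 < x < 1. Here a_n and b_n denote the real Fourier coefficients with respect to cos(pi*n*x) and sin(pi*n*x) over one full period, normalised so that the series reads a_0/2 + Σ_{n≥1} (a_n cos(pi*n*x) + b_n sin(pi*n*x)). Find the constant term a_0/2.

1

a_0 = ∫_{-1}^{1} v(x) dx = 2.
So the constant term a_0/2 = 1.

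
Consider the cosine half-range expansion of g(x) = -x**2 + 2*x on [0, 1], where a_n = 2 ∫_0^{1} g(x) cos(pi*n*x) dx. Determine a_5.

a_5 = 2 ∫_0^{1} (-x**2 + 2*x) cos(5*pi*x) dx.
Integrating by parts twice (tabular method), an antiderivative of (-x**2 + 2*x) cos(5*pi*x) is -x**2*sin(5*pi*x)/(5*pi) + 2*x*sin(5*pi*x)/(5*pi) - 2*x*cos(5*pi*x)/(25*pi**2) + 2*sin(5*pi*x)/(125*pi**3) + 2*cos(5*pi*x)/(25*pi**2); evaluating from 0 to 1: ∫_{0}^{1} (-x**2 + 2*x) cos(5*pi*x) dx = (0) - (2/(25*pi**2)) = -2/(25*pi**2).
Hence a_5 = 2·(-2/(25*pi**2)) = -4/(25*pi**2).

-4/(25*pi**2)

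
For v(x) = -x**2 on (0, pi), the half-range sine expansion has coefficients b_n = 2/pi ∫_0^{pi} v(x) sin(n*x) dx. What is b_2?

pi

b_2 = 2/pi ∫_0^{pi} (-x**2) sin(2*x) dx.
Integrating by parts twice (tabular method), an antiderivative of (-x**2) sin(2*x) is x**2*cos(2*x)/2 - x*sin(2*x)/2 - cos(2*x)/4; evaluating from 0 to pi: ∫_{0}^{pi} (-x**2) sin(2*x) dx = (-1/4 + pi**2/2) - (-1/4) = pi**2/2.
Hence b_2 = (2/pi)·(pi**2/2) = pi.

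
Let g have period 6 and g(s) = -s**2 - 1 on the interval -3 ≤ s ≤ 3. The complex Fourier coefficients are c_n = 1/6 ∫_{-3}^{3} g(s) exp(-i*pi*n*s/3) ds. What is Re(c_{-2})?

Since g is real-valued, Re(c_{-2}) = 1/6 ∫_{-3}^{3} g(s) cos(-2*pi*s/3) ds = a_{2}/2.
g is even and cos(-2*pi*s/3) is even, so the integrand is even: ∫_{-3}^{3} g(s) cos(-2*pi*s/3) ds = 2∫_0^{3} g(s) cos(-2*pi*s/3) ds.
Integrating by parts twice (tabular method), an antiderivative of (-s**2 - 1) cos(-2*pi*s/3) is -3*s**2*sin(2*pi*s/3)/(2*pi) - 9*s*cos(2*pi*s/3)/(2*pi**2) - 3*sin(2*pi*s/3)/(2*pi) + 27*sin(2*pi*s/3)/(4*pi**3); evaluating from 0 to 3: ∫_{0}^{3} (-s**2 - 1) cos(-2*pi*s/3) ds = (-27/(2*pi**2)) - (0) = -27/(2*pi**2).
So ∫_{-3}^{3} g(s) cos(-2*pi*s/3) ds = -27/pi**2.
Hence Re(c_{-2}) = (1/6)·(-27/pi**2) = -9/(2*pi**2).

-9/(2*pi**2)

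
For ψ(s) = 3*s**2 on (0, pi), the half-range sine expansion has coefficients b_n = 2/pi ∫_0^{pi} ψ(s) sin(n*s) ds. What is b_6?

b_6 = 2/pi ∫_0^{pi} (3*s**2) sin(6*s) ds.
Integrating by parts twice (tabular method), an antiderivative of (3*s**2) sin(6*s) is -s**2*cos(6*s)/2 + s*sin(6*s)/6 + cos(6*s)/36; evaluating from 0 to pi: ∫_{0}^{pi} (3*s**2) sin(6*s) ds = (1/36 - pi**2/2) - (1/36) = -pi**2/2.
Hence b_6 = (2/pi)·(-pi**2/2) = -pi.

-pi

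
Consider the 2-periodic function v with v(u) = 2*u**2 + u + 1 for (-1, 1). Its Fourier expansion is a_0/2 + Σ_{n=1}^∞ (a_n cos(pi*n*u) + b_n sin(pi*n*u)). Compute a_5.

a_5 = ∫_{-1}^{1} v(u) cos(5*pi*u) du.
Integrating by parts twice (tabular method), an antiderivative of (2*u**2 + u + 1) cos(5*pi*u) is 2*u**2*sin(5*pi*u)/(5*pi) + u*sin(5*pi*u)/(5*pi) + 4*u*cos(5*pi*u)/(25*pi**2) - 4*sin(5*pi*u)/(125*pi**3) + sin(5*pi*u)/(5*pi) + cos(5*pi*u)/(25*pi**2); evaluating from -1 to 1: ∫_{-1}^{1} (2*u**2 + u + 1) cos(5*pi*u) du = (-1/(5*pi**2)) - (3/(25*pi**2)) = -8/(25*pi**2).
Hence a_5 = -8/(25*pi**2).

-8/(25*pi**2)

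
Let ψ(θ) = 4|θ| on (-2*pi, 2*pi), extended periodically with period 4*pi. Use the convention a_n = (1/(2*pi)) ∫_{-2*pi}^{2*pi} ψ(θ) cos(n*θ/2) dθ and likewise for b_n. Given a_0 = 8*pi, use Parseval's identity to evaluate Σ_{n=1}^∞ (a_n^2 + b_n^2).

32*pi**2/3

Parseval: a_0^2/2 + Σ_{n≥1} (a_n^2+b_n^2) = (1/(2*pi)) ∫_{-2*pi}^{2*pi} ψ(θ)^2 dθ = 128*pi**2/3.
Subtract a_0^2/2 = 32*pi**2: Σ (a_n^2+b_n^2) = 32*pi**2/3.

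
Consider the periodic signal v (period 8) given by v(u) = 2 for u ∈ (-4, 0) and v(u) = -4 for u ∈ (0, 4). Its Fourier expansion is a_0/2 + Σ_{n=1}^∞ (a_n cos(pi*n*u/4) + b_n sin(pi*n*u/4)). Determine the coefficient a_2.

0

a_2 = 1/4 ∫_{-4}^{4} v(u) cos(pi*u/2) du.
Split the integral at the breakpoints.
Directly, an antiderivative of (2) cos(pi*u/2) is 4*sin(pi*u/2)/pi; evaluating from -4 to 0: ∫_{-4}^{0} (2) cos(pi*u/2) du = (0) - (0) = 0.
Directly, an antiderivative of (-4) cos(pi*u/2) is -8*sin(pi*u/2)/pi; evaluating from 0 to 4: ∫_{0}^{4} (-4) cos(pi*u/2) du = (0) - (0) = 0.
Summing the pieces and multiplying by (1/4) gives a_2 = 0.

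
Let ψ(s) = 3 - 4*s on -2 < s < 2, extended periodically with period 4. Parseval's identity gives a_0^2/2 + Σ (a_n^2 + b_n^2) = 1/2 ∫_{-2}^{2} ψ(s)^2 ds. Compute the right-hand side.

182/3

1/2 ∫_{-2}^{2} ψ(s)^2 ds = 1/2 · (364/3) = 182/3.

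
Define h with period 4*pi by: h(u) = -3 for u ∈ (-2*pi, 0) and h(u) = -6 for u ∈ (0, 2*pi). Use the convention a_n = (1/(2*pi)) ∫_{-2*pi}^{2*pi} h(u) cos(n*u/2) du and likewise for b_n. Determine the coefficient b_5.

b_5 = (1/(2*pi)) ∫_{-2*pi}^{2*pi} h(u) sin(5*u/2) du.
Split the integral at the breakpoints.
Directly, an antiderivative of (-3) sin(5*u/2) is 6*cos(5*u/2)/5; evaluating from -2*pi to 0: ∫_{-2*pi}^{0} (-3) sin(5*u/2) du = (6/5) - (-6/5) = 12/5.
Directly, an antiderivative of (-6) sin(5*u/2) is 12*cos(5*u/2)/5; evaluating from 0 to 2*pi: ∫_{0}^{2*pi} (-6) sin(5*u/2) du = (-12/5) - (12/5) = -24/5.
Summing the pieces and multiplying by (1/(2*pi)) gives b_5 = -6/(5*pi).

-6/(5*pi)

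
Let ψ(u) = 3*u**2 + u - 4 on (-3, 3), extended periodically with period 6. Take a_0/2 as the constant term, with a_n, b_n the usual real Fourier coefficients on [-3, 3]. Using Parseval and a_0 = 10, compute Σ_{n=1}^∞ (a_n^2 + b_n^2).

678/5

Parseval: a_0^2/2 + Σ_{n≥1} (a_n^2+b_n^2) = 1/3 ∫_{-3}^{3} ψ(u)^2 du = 928/5.
Subtract a_0^2/2 = 50: Σ (a_n^2+b_n^2) = 678/5.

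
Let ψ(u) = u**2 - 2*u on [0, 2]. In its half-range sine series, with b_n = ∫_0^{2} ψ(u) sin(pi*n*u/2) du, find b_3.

-32/(27*pi**3)

b_3 = ∫_0^{2} (u**2 - 2*u) sin(3*pi*u/2) du.
Integrating by parts twice (tabular method), an antiderivative of (u**2 - 2*u) sin(3*pi*u/2) is -2*u**2*cos(3*pi*u/2)/(3*pi) + 8*u*sin(3*pi*u/2)/(9*pi**2) + 4*u*cos(3*pi*u/2)/(3*pi) - 8*sin(3*pi*u/2)/(9*pi**2) + 16*cos(3*pi*u/2)/(27*pi**3); evaluating from 0 to 2: ∫_{0}^{2} (u**2 - 2*u) sin(3*pi*u/2) du = (-16/(27*pi**3)) - (16/(27*pi**3)) = -32/(27*pi**3).
Hence b_3 = -32/(27*pi**3).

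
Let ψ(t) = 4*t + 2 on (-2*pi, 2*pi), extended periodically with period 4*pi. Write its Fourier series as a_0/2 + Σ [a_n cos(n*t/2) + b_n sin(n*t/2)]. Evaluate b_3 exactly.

16/3

b_3 = (1/(2*pi)) ∫_{-2*pi}^{2*pi} ψ(t) sin(3*t/2) dt.
Integrating by parts (boundary term plus one more integral), an antiderivative of (4*t + 2) sin(3*t/2) is -8*t*cos(3*t/2)/3 + 16*sin(3*t/2)/9 - 4*cos(3*t/2)/3; evaluating from -2*pi to 2*pi: ∫_{-2*pi}^{2*pi} (4*t + 2) sin(3*t/2) dt = (4/3 + 16*pi/3) - (4/3 - 16*pi/3) = 32*pi/3.
Hence b_3 = (1/(2*pi))·(32*pi/3) = 16/3.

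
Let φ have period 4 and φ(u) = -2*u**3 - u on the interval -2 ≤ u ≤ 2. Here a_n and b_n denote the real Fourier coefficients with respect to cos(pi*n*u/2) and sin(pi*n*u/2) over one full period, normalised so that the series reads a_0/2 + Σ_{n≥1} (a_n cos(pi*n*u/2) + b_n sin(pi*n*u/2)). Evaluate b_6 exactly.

b_6 = 1/2 ∫_{-2}^{2} φ(u) sin(3*pi*u) du.
φ is odd and sin(3*pi*u) is odd, so the integrand is even and b_6 = ∫_0^{2} φ(u) sin(3*pi*u) du.
Integrating by parts three times (tabular method), an antiderivative of (-2*u**3 - u) sin(3*pi*u) is 2*u**3*cos(3*pi*u)/(3*pi) - 2*u**2*sin(3*pi*u)/(3*pi**2) - 4*u*cos(3*pi*u)/(9*pi**3) + u*cos(3*pi*u)/(3*pi) - sin(3*pi*u)/(9*pi**2) + 4*sin(3*pi*u)/(27*pi**4); evaluating from 0 to 2: ∫_{0}^{2} (-2*u**3 - u) sin(3*pi*u) du = (-8/(9*pi**3) + 6/pi) - (0) = -8/(9*pi**3) + 6/pi.
Hence b_6 = -8/(9*pi**3) + 6/pi.

-8/(9*pi**3) + 6/pi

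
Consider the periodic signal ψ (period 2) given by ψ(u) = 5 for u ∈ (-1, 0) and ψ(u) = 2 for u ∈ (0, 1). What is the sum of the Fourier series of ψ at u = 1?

7/2

At u = 1 the one-sided limits are ψ(1^-) = 2 and ψ(1^+) = 5.
By Dirichlet's theorem the series converges to their average, [(2) + (5)]/2 = 7/2.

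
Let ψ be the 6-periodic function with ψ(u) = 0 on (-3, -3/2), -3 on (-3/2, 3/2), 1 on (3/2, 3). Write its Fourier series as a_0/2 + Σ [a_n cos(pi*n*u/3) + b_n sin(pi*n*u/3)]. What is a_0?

a_0 = 1/3 ∫_{-3}^{3} ψ(u) du = 1/3 · (-15/2) = -5/2.

-5/2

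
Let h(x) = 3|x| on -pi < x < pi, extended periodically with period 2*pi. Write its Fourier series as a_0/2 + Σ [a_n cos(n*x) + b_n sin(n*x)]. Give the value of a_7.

-12/(49*pi)

a_7 = 1/pi ∫_{-pi}^{pi} h(x) cos(7*x) dx.
h is even and cos(7*x) is even, so the integrand is even and a_7 = 2/pi ∫_0^{pi} h(x) cos(7*x) dx.
Integrating by parts (boundary term plus one more integral), an antiderivative of (3*x) cos(7*x) is 3*x*sin(7*x)/7 + 3*cos(7*x)/49; evaluating from 0 to pi: ∫_{0}^{pi} (3*x) cos(7*x) dx = (-3/49) - (3/49) = -6/49.
Hence a_7 = (2/pi)·(-6/49) = -12/(49*pi).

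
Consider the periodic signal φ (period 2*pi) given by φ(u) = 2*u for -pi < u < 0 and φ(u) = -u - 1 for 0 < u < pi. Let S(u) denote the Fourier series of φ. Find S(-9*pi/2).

-pi

u = -9*pi/2 differs from u = -pi/2 by -2 full period(s), and the series is 2*pi-periodic.
φ is continuous at u = -pi/2 with value -pi, so the series converges to -pi there.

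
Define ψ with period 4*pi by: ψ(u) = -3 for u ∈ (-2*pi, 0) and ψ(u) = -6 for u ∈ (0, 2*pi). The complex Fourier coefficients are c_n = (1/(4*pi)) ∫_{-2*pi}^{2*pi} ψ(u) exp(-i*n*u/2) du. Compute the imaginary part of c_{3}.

Since ψ is real-valued, Im(c_{3}) = -(1/(4*pi)) ∫_{-2*pi}^{2*pi} ψ(u) sin(3*u/2) du = -b_{3}/2.
Split the integral at the breakpoints.
Directly, an antiderivative of (-3) sin(3*u/2) is 2*cos(3*u/2); evaluating from -2*pi to 0: ∫_{-2*pi}^{0} (-3) sin(3*u/2) du = (2) - (-2) = 4.
Directly, an antiderivative of (-6) sin(3*u/2) is 4*cos(3*u/2); evaluating from 0 to 2*pi: ∫_{0}^{2*pi} (-6) sin(3*u/2) du = (-4) - (4) = -8.
So ∫_{-2*pi}^{2*pi} ψ(u) sin(3*u/2) du = -4.
Hence Im(c_{3}) = (-1/(4*pi))·(-4) = 1/pi.

1/pi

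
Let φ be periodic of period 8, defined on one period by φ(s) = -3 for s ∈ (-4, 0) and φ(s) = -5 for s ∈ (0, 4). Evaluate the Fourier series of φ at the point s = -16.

-4

s = -16 differs from s = 0 by -2 full period(s), and the series is 8-periodic.
At s = 0 the one-sided limits are φ(0^-) = -3 and φ(0^+) = -5.
By Dirichlet's theorem the series converges to their average, [(-3) + (-5)]/2 = -4.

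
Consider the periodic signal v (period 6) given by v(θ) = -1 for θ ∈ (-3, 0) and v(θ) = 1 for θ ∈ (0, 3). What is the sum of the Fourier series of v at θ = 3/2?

1

v is continuous at θ = 3/2 with value 1, so the series converges to 1 there.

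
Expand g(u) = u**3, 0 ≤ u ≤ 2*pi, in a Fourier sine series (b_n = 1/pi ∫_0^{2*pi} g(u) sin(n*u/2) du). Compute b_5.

-96/125 + 16*pi**2/5

b_5 = 1/pi ∫_0^{2*pi} (u**3) sin(5*u/2) du.
Integrating by parts three times (tabular method), an antiderivative of (u**3) sin(5*u/2) is -2*u**3*cos(5*u/2)/5 + 12*u**2*sin(5*u/2)/25 + 48*u*cos(5*u/2)/125 - 96*sin(5*u/2)/625; evaluating from 0 to 2*pi: ∫_{0}^{2*pi} (u**3) sin(5*u/2) du = (16*pi*(-6 + 25*pi**2)/125) - (0) = 16*pi*(-6 + 25*pi**2)/125.
Hence b_5 = (1/pi)·(16*pi*(-6 + 25*pi**2)/125) = -96/125 + 16*pi**2/5.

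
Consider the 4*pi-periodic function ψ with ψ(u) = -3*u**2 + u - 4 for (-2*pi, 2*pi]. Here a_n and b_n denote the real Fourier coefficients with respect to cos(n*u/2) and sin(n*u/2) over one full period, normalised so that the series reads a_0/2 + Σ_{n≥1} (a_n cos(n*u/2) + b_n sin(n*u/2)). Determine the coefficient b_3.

4/3

b_3 = (1/(2*pi)) ∫_{-2*pi}^{2*pi} ψ(u) sin(3*u/2) du.
Integrating by parts twice (tabular method), an antiderivative of (-3*u**2 + u - 4) sin(3*u/2) is 2*u**2*cos(3*u/2) - 8*u*sin(3*u/2)/3 - 2*u*cos(3*u/2)/3 + 4*sin(3*u/2)/9 + 8*cos(3*u/2)/9; evaluating from -2*pi to 2*pi: ∫_{-2*pi}^{2*pi} (-3*u**2 + u - 4) sin(3*u/2) du = (-8*pi**2 - 8/9 + 4*pi/3) - (-8*pi**2 - 4*pi/3 - 8/9) = 8*pi/3.
Hence b_3 = (1/(2*pi))·(8*pi/3) = 4/3.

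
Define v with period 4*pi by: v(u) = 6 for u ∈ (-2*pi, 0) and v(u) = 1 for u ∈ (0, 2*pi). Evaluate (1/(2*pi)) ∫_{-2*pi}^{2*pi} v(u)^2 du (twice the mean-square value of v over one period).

(1/(2*pi)) ∫_{-2*pi}^{2*pi} v(u)^2 du = (1/(2*pi)) · (74*pi) = 37.

37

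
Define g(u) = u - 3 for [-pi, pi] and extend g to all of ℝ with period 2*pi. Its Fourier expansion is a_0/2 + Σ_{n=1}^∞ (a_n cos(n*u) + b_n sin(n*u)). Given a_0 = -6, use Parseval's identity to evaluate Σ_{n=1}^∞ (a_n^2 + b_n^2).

Parseval: a_0^2/2 + Σ_{n≥1} (a_n^2+b_n^2) = 1/pi ∫_{-pi}^{pi} g(u)^2 du = 2*pi**2/3 + 18.
Subtract a_0^2/2 = 18: Σ (a_n^2+b_n^2) = 2*pi**2/3.

2*pi**2/3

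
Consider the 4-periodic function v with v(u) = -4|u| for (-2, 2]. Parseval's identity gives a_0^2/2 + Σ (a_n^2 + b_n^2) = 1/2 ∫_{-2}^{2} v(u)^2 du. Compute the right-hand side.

1/2 ∫_{-2}^{2} v(u)^2 du = 1/2 · (256/3) = 128/3.

128/3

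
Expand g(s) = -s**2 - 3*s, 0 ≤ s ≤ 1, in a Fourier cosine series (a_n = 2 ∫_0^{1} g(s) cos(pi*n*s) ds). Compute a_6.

-1/(9*pi**2)

a_6 = 2 ∫_0^{1} (-s**2 - 3*s) cos(6*pi*s) ds.
Integrating by parts twice (tabular method), an antiderivative of (-s**2 - 3*s) cos(6*pi*s) is -s**2*sin(6*pi*s)/(6*pi) - s*sin(6*pi*s)/(2*pi) - s*cos(6*pi*s)/(18*pi**2) + sin(6*pi*s)/(108*pi**3) - cos(6*pi*s)/(12*pi**2); evaluating from 0 to 1: ∫_{0}^{1} (-s**2 - 3*s) cos(6*pi*s) ds = (-5/(36*pi**2)) - (-1/(12*pi**2)) = -1/(18*pi**2).
Hence a_6 = 2·(-1/(18*pi**2)) = -1/(9*pi**2).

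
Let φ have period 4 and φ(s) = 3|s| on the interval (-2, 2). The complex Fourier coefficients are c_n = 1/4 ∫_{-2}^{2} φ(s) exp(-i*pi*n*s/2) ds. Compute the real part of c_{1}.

-12/pi**2

Since φ is real-valued, Re(c_{1}) = 1/4 ∫_{-2}^{2} φ(s) cos(pi*s/2) ds = a_{1}/2.
φ is even and cos(pi*s/2) is even, so the integrand is even: ∫_{-2}^{2} φ(s) cos(pi*s/2) ds = 2∫_0^{2} φ(s) cos(pi*s/2) ds.
Integrating by parts (boundary term plus one more integral), an antiderivative of (3*s) cos(pi*s/2) is 6*s*sin(pi*s/2)/pi + 12*cos(pi*s/2)/pi**2; evaluating from 0 to 2: ∫_{0}^{2} (3*s) cos(pi*s/2) ds = (-12/pi**2) - (12/pi**2) = -24/pi**2.
So ∫_{-2}^{2} φ(s) cos(pi*s/2) ds = -48/pi**2.
Hence Re(c_{1}) = (1/4)·(-48/pi**2) = -12/pi**2.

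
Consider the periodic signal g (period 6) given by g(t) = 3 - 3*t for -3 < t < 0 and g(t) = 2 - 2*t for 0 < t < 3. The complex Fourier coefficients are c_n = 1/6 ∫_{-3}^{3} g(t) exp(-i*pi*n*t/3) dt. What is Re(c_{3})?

Since g is real-valued, Re(c_{3}) = 1/6 ∫_{-3}^{3} g(t) cos(pi*t) dt = a_{3}/2.
Split the integral at the breakpoints.
Integrating by parts (boundary term plus one more integral), an antiderivative of (3 - 3*t) cos(pi*t) is -3*t*sin(pi*t)/pi + 3*sin(pi*t)/pi - 3*cos(pi*t)/pi**2; evaluating from -3 to 0: ∫_{-3}^{0} (3 - 3*t) cos(pi*t) dt = (-3/pi**2) - (3/pi**2) = -6/pi**2.
Integrating by parts (boundary term plus one more integral), an antiderivative of (2 - 2*t) cos(pi*t) is -2*t*sin(pi*t)/pi + 2*sin(pi*t)/pi - 2*cos(pi*t)/pi**2; evaluating from 0 to 3: ∫_{0}^{3} (2 - 2*t) cos(pi*t) dt = (2/pi**2) - (-2/pi**2) = 4/pi**2.
So ∫_{-3}^{3} g(t) cos(pi*t) dt = -2/pi**2.
Hence Re(c_{3}) = (1/6)·(-2/pi**2) = -1/(3*pi**2).

-1/(3*pi**2)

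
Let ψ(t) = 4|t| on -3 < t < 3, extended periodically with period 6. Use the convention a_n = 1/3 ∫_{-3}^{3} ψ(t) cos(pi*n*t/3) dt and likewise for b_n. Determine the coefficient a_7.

a_7 = 1/3 ∫_{-3}^{3} ψ(t) cos(7*pi*t/3) dt.
ψ is even and cos(7*pi*t/3) is even, so the integrand is even and a_7 = 2/3 ∫_0^{3} ψ(t) cos(7*pi*t/3) dt.
Integrating by parts (boundary term plus one more integral), an antiderivative of (4*t) cos(7*pi*t/3) is 12*t*sin(7*pi*t/3)/(7*pi) + 36*cos(7*pi*t/3)/(49*pi**2); evaluating from 0 to 3: ∫_{0}^{3} (4*t) cos(7*pi*t/3) dt = (-36/(49*pi**2)) - (36/(49*pi**2)) = -72/(49*pi**2).
Hence a_7 = (2/3)·(-72/(49*pi**2)) = -48/(49*pi**2).

-48/(49*pi**2)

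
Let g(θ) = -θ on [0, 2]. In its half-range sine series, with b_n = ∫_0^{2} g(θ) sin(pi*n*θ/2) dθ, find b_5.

b_5 = ∫_0^{2} (-θ) sin(5*pi*θ/2) dθ.
Integrating by parts (boundary term plus one more integral), an antiderivative of (-θ) sin(5*pi*θ/2) is 2*θ*cos(5*pi*θ/2)/(5*pi) - 4*sin(5*pi*θ/2)/(25*pi**2); evaluating from 0 to 2: ∫_{0}^{2} (-θ) sin(5*pi*θ/2) dθ = (-4/(5*pi)) - (0) = -4/(5*pi).
Hence b_5 = -4/(5*pi).

-4/(5*pi)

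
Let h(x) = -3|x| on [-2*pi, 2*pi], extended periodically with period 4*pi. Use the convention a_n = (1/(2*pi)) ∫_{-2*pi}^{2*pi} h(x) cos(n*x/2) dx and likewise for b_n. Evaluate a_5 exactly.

a_5 = (1/(2*pi)) ∫_{-2*pi}^{2*pi} h(x) cos(5*x/2) dx.
h is even and cos(5*x/2) is even, so the integrand is even and a_5 = 1/pi ∫_0^{2*pi} h(x) cos(5*x/2) dx.
Integrating by parts (boundary term plus one more integral), an antiderivative of (-3*x) cos(5*x/2) is -6*x*sin(5*x/2)/5 - 12*cos(5*x/2)/25; evaluating from 0 to 2*pi: ∫_{0}^{2*pi} (-3*x) cos(5*x/2) dx = (12/25) - (-12/25) = 24/25.
Hence a_5 = (1/pi)·(24/25) = 24/(25*pi).

24/(25*pi)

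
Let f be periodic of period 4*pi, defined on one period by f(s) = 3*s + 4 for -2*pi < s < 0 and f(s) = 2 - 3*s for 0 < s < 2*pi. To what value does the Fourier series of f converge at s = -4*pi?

s = -4*pi differs from s = 0 by -1 full period(s), and the series is 4*pi-periodic.
At s = 0 the one-sided limits are f(0^-) = 4 and f(0^+) = 2.
By Dirichlet's theorem the series converges to their average, [(4) + (2)]/2 = 3.

3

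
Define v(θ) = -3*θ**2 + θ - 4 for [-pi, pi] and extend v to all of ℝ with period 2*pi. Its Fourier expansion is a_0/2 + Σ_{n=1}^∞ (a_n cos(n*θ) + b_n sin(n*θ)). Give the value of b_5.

b_5 = 1/pi ∫_{-pi}^{pi} v(θ) sin(5*θ) dθ.
Integrating by parts twice (tabular method), an antiderivative of (-3*θ**2 + θ - 4) sin(5*θ) is 3*θ**2*cos(5*θ)/5 - 6*θ*sin(5*θ)/25 - θ*cos(5*θ)/5 + sin(5*θ)/25 + 94*cos(5*θ)/125; evaluating from -pi to pi: ∫_{-pi}^{pi} (-3*θ**2 + θ - 4) sin(5*θ) dθ = (-3*pi**2/5 - 94/125 + pi/5) - (-3*pi**2/5 - 94/125 - pi/5) = 2*pi/5.
Hence b_5 = (1/pi)·(2*pi/5) = 2/5.

2/5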